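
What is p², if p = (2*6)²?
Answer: 20736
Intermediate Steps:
p = 144 (p = 12² = 144)
p² = 144² = 20736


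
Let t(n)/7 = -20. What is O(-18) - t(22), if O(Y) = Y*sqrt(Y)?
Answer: 140 - 54*I*sqrt(2) ≈ 140.0 - 76.368*I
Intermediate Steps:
O(Y) = Y**(3/2)
t(n) = -140 (t(n) = 7*(-20) = -140)
O(-18) - t(22) = (-18)**(3/2) - 1*(-140) = -54*I*sqrt(2) + 140 = 140 - 54*I*sqrt(2)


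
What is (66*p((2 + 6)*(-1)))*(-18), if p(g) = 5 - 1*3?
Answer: -2376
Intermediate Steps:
p(g) = 2 (p(g) = 5 - 3 = 2)
(66*p((2 + 6)*(-1)))*(-18) = (66*2)*(-18) = 132*(-18) = -2376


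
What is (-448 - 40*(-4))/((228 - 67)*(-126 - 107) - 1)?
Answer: 144/18757 ≈ 0.0076771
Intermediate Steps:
(-448 - 40*(-4))/((228 - 67)*(-126 - 107) - 1) = (-448 + 160)/(161*(-233) - 1) = -288/(-37513 - 1) = -288/(-37514) = -288*(-1/37514) = 144/18757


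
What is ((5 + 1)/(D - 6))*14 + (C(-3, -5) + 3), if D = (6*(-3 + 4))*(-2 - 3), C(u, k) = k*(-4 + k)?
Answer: 137/3 ≈ 45.667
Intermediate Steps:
D = -30 (D = (6*1)*(-5) = 6*(-5) = -30)
((5 + 1)/(D - 6))*14 + (C(-3, -5) + 3) = ((5 + 1)/(-30 - 6))*14 + (-5*(-4 - 5) + 3) = (6/(-36))*14 + (-5*(-9) + 3) = (6*(-1/36))*14 + (45 + 3) = -⅙*14 + 48 = -7/3 + 48 = 137/3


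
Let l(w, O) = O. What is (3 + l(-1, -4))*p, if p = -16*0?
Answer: 0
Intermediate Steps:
p = 0
(3 + l(-1, -4))*p = (3 - 4)*0 = -1*0 = 0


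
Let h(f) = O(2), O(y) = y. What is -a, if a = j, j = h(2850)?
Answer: -2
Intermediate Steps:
h(f) = 2
j = 2
a = 2
-a = -1*2 = -2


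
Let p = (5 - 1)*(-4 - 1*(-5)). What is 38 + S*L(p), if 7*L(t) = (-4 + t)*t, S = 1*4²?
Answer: 38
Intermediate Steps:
S = 16 (S = 1*16 = 16)
p = 4 (p = 4*(-4 + 5) = 4*1 = 4)
L(t) = t*(-4 + t)/7 (L(t) = ((-4 + t)*t)/7 = (t*(-4 + t))/7 = t*(-4 + t)/7)
38 + S*L(p) = 38 + 16*((⅐)*4*(-4 + 4)) = 38 + 16*((⅐)*4*0) = 38 + 16*0 = 38 + 0 = 38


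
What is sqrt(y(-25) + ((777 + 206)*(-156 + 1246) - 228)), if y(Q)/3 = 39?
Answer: sqrt(1071359) ≈ 1035.1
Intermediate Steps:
y(Q) = 117 (y(Q) = 3*39 = 117)
sqrt(y(-25) + ((777 + 206)*(-156 + 1246) - 228)) = sqrt(117 + ((777 + 206)*(-156 + 1246) - 228)) = sqrt(117 + (983*1090 - 228)) = sqrt(117 + (1071470 - 228)) = sqrt(117 + 1071242) = sqrt(1071359)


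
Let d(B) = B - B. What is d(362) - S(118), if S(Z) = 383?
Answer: -383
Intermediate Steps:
d(B) = 0
d(362) - S(118) = 0 - 1*383 = 0 - 383 = -383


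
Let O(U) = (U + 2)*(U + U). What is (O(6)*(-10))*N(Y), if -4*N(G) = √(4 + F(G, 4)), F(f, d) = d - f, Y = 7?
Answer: 240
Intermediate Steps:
N(G) = -√(8 - G)/4 (N(G) = -√(4 + (4 - G))/4 = -√(8 - G)/4)
O(U) = 2*U*(2 + U) (O(U) = (2 + U)*(2*U) = 2*U*(2 + U))
(O(6)*(-10))*N(Y) = ((2*6*(2 + 6))*(-10))*(-√(8 - 1*7)/4) = ((2*6*8)*(-10))*(-√(8 - 7)/4) = (96*(-10))*(-√1/4) = -(-240) = -960*(-¼) = 240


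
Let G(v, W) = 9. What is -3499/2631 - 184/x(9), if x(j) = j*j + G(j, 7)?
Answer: -133169/39465 ≈ -3.3744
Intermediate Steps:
x(j) = 9 + j**2 (x(j) = j*j + 9 = j**2 + 9 = 9 + j**2)
-3499/2631 - 184/x(9) = -3499/2631 - 184/(9 + 9**2) = -3499*1/2631 - 184/(9 + 81) = -3499/2631 - 184/90 = -3499/2631 - 184*1/90 = -3499/2631 - 92/45 = -133169/39465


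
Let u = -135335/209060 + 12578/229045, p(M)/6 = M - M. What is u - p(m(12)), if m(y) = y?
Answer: -298613141/504043660 ≈ -0.59243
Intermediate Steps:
p(M) = 0 (p(M) = 6*(M - M) = 6*0 = 0)
u = -298613141/504043660 (u = -135335*1/209060 + 12578*(1/229045) = -27067/41812 + 662/12055 = -298613141/504043660 ≈ -0.59243)
u - p(m(12)) = -298613141/504043660 - 1*0 = -298613141/504043660 + 0 = -298613141/504043660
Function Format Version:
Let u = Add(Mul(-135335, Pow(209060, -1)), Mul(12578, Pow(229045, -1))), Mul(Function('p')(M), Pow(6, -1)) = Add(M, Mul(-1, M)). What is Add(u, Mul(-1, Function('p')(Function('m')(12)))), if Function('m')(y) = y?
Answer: Rational(-298613141, 504043660) ≈ -0.59243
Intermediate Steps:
Function('p')(M) = 0 (Function('p')(M) = Mul(6, Add(M, Mul(-1, M))) = Mul(6, 0) = 0)
u = Rational(-298613141, 504043660) (u = Add(Mul(-135335, Rational(1, 209060)), Mul(12578, Rational(1, 229045))) = Add(Rational(-27067, 41812), Rational(662, 12055)) = Rational(-298613141, 504043660) ≈ -0.59243)
Add(u, Mul(-1, Function('p')(Function('m')(12)))) = Add(Rational(-298613141, 504043660), Mul(-1, 0)) = Add(Rational(-298613141, 504043660), 0) = Rational(-298613141, 504043660)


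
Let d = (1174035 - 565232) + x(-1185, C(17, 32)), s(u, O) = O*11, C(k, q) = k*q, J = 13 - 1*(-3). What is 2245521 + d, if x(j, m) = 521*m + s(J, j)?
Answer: 3124713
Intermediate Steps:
J = 16 (J = 13 + 3 = 16)
s(u, O) = 11*O
x(j, m) = 11*j + 521*m (x(j, m) = 521*m + 11*j = 11*j + 521*m)
d = 879192 (d = (1174035 - 565232) + (11*(-1185) + 521*(17*32)) = 608803 + (-13035 + 521*544) = 608803 + (-13035 + 283424) = 608803 + 270389 = 879192)
2245521 + d = 2245521 + 879192 = 3124713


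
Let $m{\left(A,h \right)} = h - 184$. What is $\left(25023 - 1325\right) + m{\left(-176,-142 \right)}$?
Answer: $23372$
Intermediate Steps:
$m{\left(A,h \right)} = -184 + h$
$\left(25023 - 1325\right) + m{\left(-176,-142 \right)} = \left(25023 - 1325\right) - 326 = 23698 - 326 = 23372$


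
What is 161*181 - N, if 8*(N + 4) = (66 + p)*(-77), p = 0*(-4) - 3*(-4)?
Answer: 119583/4 ≈ 29896.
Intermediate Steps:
p = 12 (p = 0 + 12 = 12)
N = -3019/4 (N = -4 + ((66 + 12)*(-77))/8 = -4 + (78*(-77))/8 = -4 + (1/8)*(-6006) = -4 - 3003/4 = -3019/4 ≈ -754.75)
161*181 - N = 161*181 - 1*(-3019/4) = 29141 + 3019/4 = 119583/4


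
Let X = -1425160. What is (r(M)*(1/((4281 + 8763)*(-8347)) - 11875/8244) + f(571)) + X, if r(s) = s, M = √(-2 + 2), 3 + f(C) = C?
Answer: -1424592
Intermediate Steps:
f(C) = -3 + C
M = 0 (M = √0 = 0)
(r(M)*(1/((4281 + 8763)*(-8347)) - 11875/8244) + f(571)) + X = (0*(1/((4281 + 8763)*(-8347)) - 11875/8244) + (-3 + 571)) - 1425160 = (0*(-1/8347/13044 - 11875*1/8244) + 568) - 1425160 = (0*((1/13044)*(-1/8347) - 11875/8244) + 568) - 1425160 = (0*(-1/108878268 - 11875/8244) + 568) - 1425160 = (0*(-53872060031/37399685058) + 568) - 1425160 = (0 + 568) - 1425160 = 568 - 1425160 = -1424592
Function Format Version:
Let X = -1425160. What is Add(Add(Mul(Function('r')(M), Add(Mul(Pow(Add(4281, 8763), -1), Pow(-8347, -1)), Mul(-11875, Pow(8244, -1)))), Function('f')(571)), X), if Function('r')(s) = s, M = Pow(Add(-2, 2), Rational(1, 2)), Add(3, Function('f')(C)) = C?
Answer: -1424592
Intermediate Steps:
Function('f')(C) = Add(-3, C)
M = 0 (M = Pow(0, Rational(1, 2)) = 0)
Add(Add(Mul(Function('r')(M), Add(Mul(Pow(Add(4281, 8763), -1), Pow(-8347, -1)), Mul(-11875, Pow(8244, -1)))), Function('f')(571)), X) = Add(Add(Mul(0, Add(Mul(Pow(Add(4281, 8763), -1), Pow(-8347, -1)), Mul(-11875, Pow(8244, -1)))), Add(-3, 571)), -1425160) = Add(Add(Mul(0, Add(Mul(Pow(13044, -1), Rational(-1, 8347)), Mul(-11875, Rational(1, 8244)))), 568), -1425160) = Add(Add(Mul(0, Add(Mul(Rational(1, 13044), Rational(-1, 8347)), Rational(-11875, 8244))), 568), -1425160) = Add(Add(Mul(0, Add(Rational(-1, 108878268), Rational(-11875, 8244))), 568), -1425160) = Add(Add(Mul(0, Rational(-53872060031, 37399685058)), 568), -1425160) = Add(Add(0, 568), -1425160) = Add(568, -1425160) = -1424592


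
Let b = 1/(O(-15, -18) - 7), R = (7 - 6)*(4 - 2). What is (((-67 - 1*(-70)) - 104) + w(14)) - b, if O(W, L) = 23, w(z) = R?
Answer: -1585/16 ≈ -99.063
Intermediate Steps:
R = 2 (R = 1*2 = 2)
w(z) = 2
b = 1/16 (b = 1/(23 - 7) = 1/16 ≈ 0.062500)
(((-67 - 1*(-70)) - 104) + w(14)) - b = (((-67 - 1*(-70)) - 104) + 2) - 1*1/16 = (((-67 + 70) - 104) + 2) - 1/16 = ((3 - 104) + 2) - 1/16 = (-101 + 2) - 1/16 = -99 - 1/16 = -1585/16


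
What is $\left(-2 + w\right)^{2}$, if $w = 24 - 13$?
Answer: $81$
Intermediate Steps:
$w = 11$ ($w = 24 - 13 = 11$)
$\left(-2 + w\right)^{2} = \left(-2 + 11\right)^{2} = 9^{2} = 81$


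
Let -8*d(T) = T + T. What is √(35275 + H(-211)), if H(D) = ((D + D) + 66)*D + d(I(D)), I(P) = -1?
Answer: √441565/2 ≈ 332.25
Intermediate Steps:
d(T) = -T/4 (d(T) = -(T + T)/8 = -T/4)
H(D) = ¼ + D*(66 + 2*D) (H(D) = ((D + D) + 66)*D - ¼*(-1) = (2*D + 66)*D + ¼ = (66 + 2*D)*D + ¼ = D*(66 + 2*D) + ¼ = ¼ + D*(66 + 2*D))
√(35275 + H(-211)) = √(35275 + (¼ + 2*(-211)² + 66*(-211))) = √(35275 + (¼ + 2*44521 - 13926)) = √(35275 + (¼ + 89042 - 13926)) = √(35275 + 300465/4) = √(441565/4) = √441565/2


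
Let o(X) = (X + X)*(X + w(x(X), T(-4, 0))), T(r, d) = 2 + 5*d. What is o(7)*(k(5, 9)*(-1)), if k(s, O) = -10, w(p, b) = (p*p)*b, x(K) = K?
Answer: 14700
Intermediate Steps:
w(p, b) = b*p**2 (w(p, b) = p**2*b = b*p**2)
o(X) = 2*X*(X + 2*X**2) (o(X) = (X + X)*(X + (2 + 5*0)*X**2) = (2*X)*(X + (2 + 0)*X**2) = (2*X)*(X + 2*X**2) = 2*X*(X + 2*X**2))
o(7)*(k(5, 9)*(-1)) = (7**2*(2 + 4*7))*(-10*(-1)) = (49*(2 + 28))*10 = (49*30)*10 = 1470*10 = 14700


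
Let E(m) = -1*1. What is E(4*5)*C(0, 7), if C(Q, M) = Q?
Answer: 0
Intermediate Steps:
E(m) = -1
E(4*5)*C(0, 7) = -1*0 = 0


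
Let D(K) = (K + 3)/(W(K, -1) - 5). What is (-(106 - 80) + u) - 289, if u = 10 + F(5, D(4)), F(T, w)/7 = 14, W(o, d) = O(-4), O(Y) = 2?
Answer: -207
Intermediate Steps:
W(o, d) = 2
D(K) = -1 - K/3 (D(K) = (K + 3)/(2 - 5) = (3 + K)/(-3) = (3 + K)*(-1/3) = -1 - K/3)
F(T, w) = 98 (F(T, w) = 7*14 = 98)
u = 108 (u = 10 + 98 = 108)
(-(106 - 80) + u) - 289 = (-(106 - 80) + 108) - 289 = (-1*26 + 108) - 289 = (-26 + 108) - 289 = 82 - 289 = -207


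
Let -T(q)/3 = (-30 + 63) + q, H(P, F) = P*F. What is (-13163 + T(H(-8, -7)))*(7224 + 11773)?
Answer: -255129710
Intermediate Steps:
H(P, F) = F*P
T(q) = -99 - 3*q (T(q) = -3*((-30 + 63) + q) = -3*(33 + q) = -99 - 3*q)
(-13163 + T(H(-8, -7)))*(7224 + 11773) = (-13163 + (-99 - (-21)*(-8)))*(7224 + 11773) = (-13163 + (-99 - 3*56))*18997 = (-13163 + (-99 - 168))*18997 = (-13163 - 267)*18997 = -13430*18997 = -255129710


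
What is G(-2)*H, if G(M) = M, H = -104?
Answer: 208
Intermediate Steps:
G(-2)*H = -2*(-104) = 208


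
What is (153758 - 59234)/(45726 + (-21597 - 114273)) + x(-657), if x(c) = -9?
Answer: -75485/7512 ≈ -10.049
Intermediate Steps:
(153758 - 59234)/(45726 + (-21597 - 114273)) + x(-657) = (153758 - 59234)/(45726 + (-21597 - 114273)) - 9 = 94524/(45726 - 135870) - 9 = 94524/(-90144) - 9 = 94524*(-1/90144) - 9 = -7877/7512 - 9 = -75485/7512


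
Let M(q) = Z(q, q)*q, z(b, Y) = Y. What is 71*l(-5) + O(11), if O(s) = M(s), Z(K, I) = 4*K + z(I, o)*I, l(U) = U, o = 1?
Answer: 250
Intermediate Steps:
Z(K, I) = I + 4*K (Z(K, I) = 4*K + 1*I = 4*K + I = I + 4*K)
M(q) = 5*q² (M(q) = (q + 4*q)*q = (5*q)*q = 5*q²)
O(s) = 5*s²
71*l(-5) + O(11) = 71*(-5) + 5*11² = -355 + 5*121 = -355 + 605 = 250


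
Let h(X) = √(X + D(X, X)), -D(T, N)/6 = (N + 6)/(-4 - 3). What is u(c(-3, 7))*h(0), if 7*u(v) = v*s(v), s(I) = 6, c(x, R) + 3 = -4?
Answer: -36*√7/7 ≈ -13.607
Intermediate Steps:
c(x, R) = -7 (c(x, R) = -3 - 4 = -7)
D(T, N) = 36/7 + 6*N/7 (D(T, N) = -6*(N + 6)/(-4 - 3) = -6*(6 + N)/(-7) = -6*(6 + N)*(-1)/7 = -6*(-6/7 - N/7) = 36/7 + 6*N/7)
h(X) = √(36/7 + 13*X/7) (h(X) = √(X + (36/7 + 6*X/7)) = √(36/7 + 13*X/7))
u(v) = 6*v/7 (u(v) = (v*6)/7 = (6*v)/7 = 6*v/7)
u(c(-3, 7))*h(0) = ((6/7)*(-7))*(√(252 + 91*0)/7) = -6*√(252 + 0)/7 = -6*√252/7 = -6*6*√7/7 = -36*√7/7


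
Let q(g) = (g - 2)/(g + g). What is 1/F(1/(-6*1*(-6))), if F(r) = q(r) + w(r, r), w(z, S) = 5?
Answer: -2/61 ≈ -0.032787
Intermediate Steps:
q(g) = (-2 + g)/(2*g) (q(g) = (-2 + g)/((2*g)) = (-2 + g)*(1/(2*g)) = (-2 + g)/(2*g))
F(r) = 5 + (-2 + r)/(2*r) (F(r) = (-2 + r)/(2*r) + 5 = 5 + (-2 + r)/(2*r))
1/F(1/(-6*1*(-6))) = 1/(11/2 - 1/(1/(-6*1*(-6)))) = 1/(11/2 - 1/(1/(-6*(-6)))) = 1/(11/2 - 1/(1/36)) = 1/(11/2 - 1/1/36) = 1/(11/2 - 1*36) = 1/(11/2 - 36) = 1/(-61/2) = -2/61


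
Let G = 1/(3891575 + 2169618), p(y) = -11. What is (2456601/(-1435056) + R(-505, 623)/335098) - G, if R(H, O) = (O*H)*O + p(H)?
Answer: -40711240611432442425/69398407898597552 ≈ -586.63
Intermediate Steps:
R(H, O) = -11 + H*O² (R(H, O) = (O*H)*O - 11 = (H*O)*O - 11 = H*O² - 11 = -11 + H*O²)
G = 1/6061193 ≈ 1.6498e-7
(2456601/(-1435056) + R(-505, 623)/335098) - G = (2456601/(-1435056) + (-11 - 505*623²)/335098) - 1*1/6061193 = (2456601*(-1/1435056) + (-11 - 505*388129)*(1/335098)) - 1/6061193 = (-116981/68336 + (-11 - 196005145)*(1/335098)) - 1/6061193 = (-116981/68336 - 196005156*1/335098) - 1/6061193 = (-116981/68336 - 98002578/167549) - 1/6061193 = -6716704219777/11449628464 - 1/6061193 = -40711240611432442425/69398407898597552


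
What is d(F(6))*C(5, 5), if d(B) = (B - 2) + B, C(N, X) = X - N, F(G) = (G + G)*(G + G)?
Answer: 0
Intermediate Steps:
F(G) = 4*G² (F(G) = (2*G)*(2*G) = 4*G²)
d(B) = -2 + 2*B (d(B) = (-2 + B) + B = -2 + 2*B)
d(F(6))*C(5, 5) = (-2 + 2*(4*6²))*(5 - 1*5) = (-2 + 2*(4*36))*(5 - 5) = (-2 + 2*144)*0 = (-2 + 288)*0 = 286*0 = 0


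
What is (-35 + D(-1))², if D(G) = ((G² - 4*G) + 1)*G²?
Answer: 841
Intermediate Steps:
D(G) = G²*(1 + G² - 4*G) (D(G) = (1 + G² - 4*G)*G² = G²*(1 + G² - 4*G))
(-35 + D(-1))² = (-35 + (-1)²*(1 + (-1)² - 4*(-1)))² = (-35 + 1*(1 + 1 + 4))² = (-35 + 1*6)² = (-35 + 6)² = (-29)² = 841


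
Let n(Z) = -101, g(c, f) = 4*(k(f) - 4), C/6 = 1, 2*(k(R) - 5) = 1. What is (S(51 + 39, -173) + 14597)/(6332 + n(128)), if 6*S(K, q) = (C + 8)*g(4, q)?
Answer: 14611/6231 ≈ 2.3449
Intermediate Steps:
k(R) = 11/2 (k(R) = 5 + (½)*1 = 5 + ½ = 11/2)
C = 6 (C = 6*1 = 6)
g(c, f) = 6 (g(c, f) = 4*(11/2 - 4) = 4*(3/2) = 6)
S(K, q) = 14 (S(K, q) = ((6 + 8)*6)/6 = (14*6)/6 = (⅙)*84 = 14)
(S(51 + 39, -173) + 14597)/(6332 + n(128)) = (14 + 14597)/(6332 - 101) = 14611/6231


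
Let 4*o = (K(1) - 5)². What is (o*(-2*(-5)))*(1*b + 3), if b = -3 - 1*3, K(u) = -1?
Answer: -270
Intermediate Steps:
b = -6 (b = -3 - 3 = -6)
o = 9 (o = (-1 - 5)²/4 = (¼)*(-6)² = (¼)*36 = 9)
(o*(-2*(-5)))*(1*b + 3) = (9*(-2*(-5)))*(1*(-6) + 3) = (9*10)*(-6 + 3) = 90*(-3) = -270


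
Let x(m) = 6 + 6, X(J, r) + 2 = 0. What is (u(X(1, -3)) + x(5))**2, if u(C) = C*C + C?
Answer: 196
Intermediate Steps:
X(J, r) = -2 (X(J, r) = -2 + 0 = -2)
x(m) = 12
u(C) = C + C**2 (u(C) = C**2 + C = C + C**2)
(u(X(1, -3)) + x(5))**2 = (-2*(1 - 2) + 12)**2 = (-2*(-1) + 12)**2 = (2 + 12)**2 = 14**2 = 196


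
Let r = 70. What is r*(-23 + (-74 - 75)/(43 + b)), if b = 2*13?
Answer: -121520/69 ≈ -1761.2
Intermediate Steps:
b = 26
r*(-23 + (-74 - 75)/(43 + b)) = 70*(-23 + (-74 - 75)/(43 + 26)) = 70*(-23 - 149/69) = 70*(-1736/69) = -121520/69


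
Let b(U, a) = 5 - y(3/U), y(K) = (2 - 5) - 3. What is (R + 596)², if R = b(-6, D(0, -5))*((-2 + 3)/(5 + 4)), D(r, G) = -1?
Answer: 28890625/81 ≈ 3.5667e+5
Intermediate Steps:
y(K) = -6 (y(K) = -3 - 3 = -6)
b(U, a) = 11 (b(U, a) = 5 - 1*(-6) = 5 + 6 = 11)
R = 11/9 (R = 11*((-2 + 3)/(5 + 4)) = 11*(1/9) = 11*(1*(⅑)) = 11*(⅑) = 11/9 ≈ 1.2222)
(R + 596)² = (11/9 + 596)² = (5375/9)² = 28890625/81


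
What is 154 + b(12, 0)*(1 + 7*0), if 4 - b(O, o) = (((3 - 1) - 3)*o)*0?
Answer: 158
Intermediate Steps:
b(O, o) = 4 (b(O, o) = 4 - ((3 - 1) - 3)*o*0 = 4 - (2 - 3)*o*0 = 4 - (-o)*0 = 4 - 1*0 = 4 + 0 = 4)
154 + b(12, 0)*(1 + 7*0) = 154 + 4*(1 + 7*0) = 154 + 4*(1 + 0) = 154 + 4*1 = 154 + 4 = 158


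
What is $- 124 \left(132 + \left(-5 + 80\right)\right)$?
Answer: $-25668$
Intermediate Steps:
$- 124 \left(132 + \left(-5 + 80\right)\right) = - 124 \left(132 + 75\right) = \left(-124\right) 207 = -25668$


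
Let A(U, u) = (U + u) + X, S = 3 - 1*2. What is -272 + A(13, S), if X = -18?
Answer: -276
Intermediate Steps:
S = 1 (S = 3 - 2 = 1)
A(U, u) = -18 + U + u (A(U, u) = (U + u) - 18 = -18 + U + u)
-272 + A(13, S) = -272 + (-18 + 13 + 1) = -272 - 4 = -276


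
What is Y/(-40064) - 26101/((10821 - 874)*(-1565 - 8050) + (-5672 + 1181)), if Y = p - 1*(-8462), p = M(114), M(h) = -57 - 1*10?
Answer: -25059162233/119747409792 ≈ -0.20927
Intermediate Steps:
M(h) = -67 (M(h) = -57 - 10 = -67)
p = -67
Y = 8395 (Y = -67 - 1*(-8462) = -67 + 8462 = 8395)
Y/(-40064) - 26101/((10821 - 874)*(-1565 - 8050) + (-5672 + 1181)) = 8395/(-40064) - 26101/((10821 - 874)*(-1565 - 8050) + (-5672 + 1181)) = 8395*(-1/40064) - 26101/(9947*(-9615) - 4491) = -8395/40064 - 26101/(-95640405 - 4491) = -8395/40064 - 26101/(-95644896) = -8395/40064 - 26101*(-1/95644896) = -8395/40064 + 26101/95644896 = -25059162233/119747409792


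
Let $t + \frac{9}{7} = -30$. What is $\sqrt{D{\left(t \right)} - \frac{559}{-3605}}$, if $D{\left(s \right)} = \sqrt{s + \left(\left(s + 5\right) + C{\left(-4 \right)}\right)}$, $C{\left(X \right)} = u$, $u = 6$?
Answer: $\frac{\sqrt{2015195 + 35274925 i \sqrt{7}}}{3605} \approx 1.9155 + 1.8746 i$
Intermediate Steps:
$t = - \frac{219}{7}$ ($t = - \frac{9}{7} - 30 = - \frac{219}{7} \approx -31.286$)
$C{\left(X \right)} = 6$
$D{\left(s \right)} = \sqrt{11 + 2 s}$ ($D{\left(s \right)} = \sqrt{s + \left(\left(s + 5\right) + 6\right)} = \sqrt{s + \left(\left(5 + s\right) + 6\right)} = \sqrt{s + \left(11 + s\right)} = \sqrt{11 + 2 s}$)
$\sqrt{D{\left(t \right)} - \frac{559}{-3605}} = \sqrt{\sqrt{11 + 2 \left(- \frac{219}{7}\right)} - \frac{559}{-3605}} = \sqrt{\sqrt{11 - \frac{438}{7}} - - \frac{559}{3605}} = \sqrt{\sqrt{- \frac{361}{7}} + \frac{559}{3605}} = \sqrt{\frac{19 i \sqrt{7}}{7} + \frac{559}{3605}} = \sqrt{\frac{559}{3605} + \frac{19 i \sqrt{7}}{7}}$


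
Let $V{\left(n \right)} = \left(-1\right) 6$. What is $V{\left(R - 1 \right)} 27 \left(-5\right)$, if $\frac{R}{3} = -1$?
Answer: $810$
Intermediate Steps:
$R = -3$ ($R = 3 \left(-1\right) = -3$)
$V{\left(n \right)} = -6$
$V{\left(R - 1 \right)} 27 \left(-5\right) = \left(-6\right) 27 \left(-5\right) = \left(-162\right) \left(-5\right) = 810$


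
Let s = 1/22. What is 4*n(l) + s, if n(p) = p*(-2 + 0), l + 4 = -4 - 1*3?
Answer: 1937/22 ≈ 88.045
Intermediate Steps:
l = -11 (l = -4 + (-4 - 1*3) = -4 + (-4 - 3) = -4 - 7 = -11)
n(p) = -2*p (n(p) = p*(-2) = -2*p)
s = 1/22 ≈ 0.045455
4*n(l) + s = 4*(-2*(-11)) + 1/22 = 4*22 + 1/22 = 88 + 1/22 = 1937/22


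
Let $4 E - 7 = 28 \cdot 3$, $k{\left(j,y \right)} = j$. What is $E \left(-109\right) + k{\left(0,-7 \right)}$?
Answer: $- \frac{9919}{4} \approx -2479.8$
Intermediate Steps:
$E = \frac{91}{4}$ ($E = \frac{7}{4} + \frac{28 \cdot 3}{4} = \frac{7}{4} + \frac{1}{4} \cdot 84 = \frac{7}{4} + 21 = \frac{91}{4} \approx 22.75$)
$E \left(-109\right) + k{\left(0,-7 \right)} = \frac{91}{4} \left(-109\right) + 0 = - \frac{9919}{4} + 0 = - \frac{9919}{4}$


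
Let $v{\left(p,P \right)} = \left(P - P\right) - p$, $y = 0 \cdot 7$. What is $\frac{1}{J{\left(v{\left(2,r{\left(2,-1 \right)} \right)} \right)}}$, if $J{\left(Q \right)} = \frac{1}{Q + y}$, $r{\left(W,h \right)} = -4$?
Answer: $-2$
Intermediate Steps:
$y = 0$
$v{\left(p,P \right)} = - p$ ($v{\left(p,P \right)} = 0 - p = - p$)
$J{\left(Q \right)} = \frac{1}{Q}$ ($J{\left(Q \right)} = \frac{1}{Q + 0} = \frac{1}{Q}$)
$\frac{1}{J{\left(v{\left(2,r{\left(2,-1 \right)} \right)} \right)}} = \frac{1}{\frac{1}{\left(-1\right) 2}} = \frac{1}{\frac{1}{-2}} = \frac{1}{- \frac{1}{2}} = -2$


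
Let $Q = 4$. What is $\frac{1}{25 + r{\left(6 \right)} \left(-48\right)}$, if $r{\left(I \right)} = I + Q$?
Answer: $- \frac{1}{455} \approx -0.0021978$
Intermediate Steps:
$r{\left(I \right)} = 4 + I$ ($r{\left(I \right)} = I + 4 = 4 + I$)
$\frac{1}{25 + r{\left(6 \right)} \left(-48\right)} = \frac{1}{25 + \left(4 + 6\right) \left(-48\right)} = \frac{1}{25 + 10 \left(-48\right)} = \frac{1}{25 - 480} = \frac{1}{-455} = - \frac{1}{455}$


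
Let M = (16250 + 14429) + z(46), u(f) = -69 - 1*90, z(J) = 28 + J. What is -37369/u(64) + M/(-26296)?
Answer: 977765497/4181064 ≈ 233.86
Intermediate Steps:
u(f) = -159 (u(f) = -69 - 90 = -159)
M = 30753 (M = (16250 + 14429) + (28 + 46) = 30679 + 74 = 30753)
-37369/u(64) + M/(-26296) = -37369/(-159) + 30753/(-26296) = -37369*(-1/159) + 30753*(-1/26296) = 37369/159 - 30753/26296 = 977765497/4181064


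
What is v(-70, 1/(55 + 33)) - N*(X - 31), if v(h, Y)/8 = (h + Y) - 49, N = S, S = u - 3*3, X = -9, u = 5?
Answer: -12231/11 ≈ -1111.9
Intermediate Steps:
S = -4 (S = 5 - 3*3 = 5 - 9 = -4)
N = -4
v(h, Y) = -392 + 8*Y + 8*h (v(h, Y) = 8*((h + Y) - 49) = 8*((Y + h) - 49) = 8*(-49 + Y + h) = -392 + 8*Y + 8*h)
v(-70, 1/(55 + 33)) - N*(X - 31) = (-392 + 8/(55 + 33) + 8*(-70)) - (-4)*(-9 - 31) = (-392 + 8/88 - 560) - (-4)*(-40) = (-392 + 8*(1/88) - 560) - 1*160 = (-392 + 1/11 - 560) - 160 = -10471/11 - 160 = -12231/11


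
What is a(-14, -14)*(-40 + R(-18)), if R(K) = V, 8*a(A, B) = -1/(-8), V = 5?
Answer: -35/64 ≈ -0.54688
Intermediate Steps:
a(A, B) = 1/64 (a(A, B) = (-1/(-8))/8 = (-1*(-1/8))/8 = (1/8)*(1/8) = 1/64)
R(K) = 5
a(-14, -14)*(-40 + R(-18)) = (-40 + 5)/64 = (1/64)*(-35) = -35/64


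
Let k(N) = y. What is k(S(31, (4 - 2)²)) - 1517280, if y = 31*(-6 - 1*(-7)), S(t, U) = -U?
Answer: -1517249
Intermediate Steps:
y = 31 (y = 31*(-6 + 7) = 31*1 = 31)
k(N) = 31
k(S(31, (4 - 2)²)) - 1517280 = 31 - 1517280 = -1517249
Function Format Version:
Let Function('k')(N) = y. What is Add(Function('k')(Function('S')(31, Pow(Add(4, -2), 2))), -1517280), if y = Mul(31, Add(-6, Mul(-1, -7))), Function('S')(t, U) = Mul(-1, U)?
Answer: -1517249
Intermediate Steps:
y = 31 (y = Mul(31, Add(-6, 7)) = Mul(31, 1) = 31)
Function('k')(N) = 31
Add(Function('k')(Function('S')(31, Pow(Add(4, -2), 2))), -1517280) = Add(31, -1517280) = -1517249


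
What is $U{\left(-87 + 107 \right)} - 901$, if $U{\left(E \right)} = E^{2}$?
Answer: $-501$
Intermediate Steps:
$U{\left(-87 + 107 \right)} - 901 = \left(-87 + 107\right)^{2} - 901 = 20^{2} - 901 = 400 - 901 = -501$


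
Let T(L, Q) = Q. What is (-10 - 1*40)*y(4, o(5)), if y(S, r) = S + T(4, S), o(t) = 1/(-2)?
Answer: -400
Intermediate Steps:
o(t) = -½
y(S, r) = 2*S (y(S, r) = S + S = 2*S)
(-10 - 1*40)*y(4, o(5)) = (-10 - 1*40)*(2*4) = (-10 - 40)*8 = -50*8 = -400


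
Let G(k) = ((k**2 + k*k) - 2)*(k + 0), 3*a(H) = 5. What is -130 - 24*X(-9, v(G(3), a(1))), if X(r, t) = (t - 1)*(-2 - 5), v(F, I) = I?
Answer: -18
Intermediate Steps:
a(H) = 5/3 (a(H) = (1/3)*5 = 5/3)
G(k) = k*(-2 + 2*k**2) (G(k) = ((k**2 + k**2) - 2)*k = (2*k**2 - 2)*k = (-2 + 2*k**2)*k = k*(-2 + 2*k**2))
X(r, t) = 7 - 7*t (X(r, t) = (-1 + t)*(-7) = 7 - 7*t)
-130 - 24*X(-9, v(G(3), a(1))) = -130 - 24*(7 - 7*5/3) = -130 - 24*(7 - 35/3) = -130 - 24*(-14/3) = -130 + 112 = -18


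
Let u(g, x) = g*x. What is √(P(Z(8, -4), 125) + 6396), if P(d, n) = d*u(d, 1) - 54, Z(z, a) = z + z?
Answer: √6598 ≈ 81.228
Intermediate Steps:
Z(z, a) = 2*z
P(d, n) = -54 + d² (P(d, n) = d*(d*1) - 54 = d*d - 54 = d² - 54 = -54 + d²)
√(P(Z(8, -4), 125) + 6396) = √((-54 + (2*8)²) + 6396) = √((-54 + 16²) + 6396) = √((-54 + 256) + 6396) = √(202 + 6396) = √6598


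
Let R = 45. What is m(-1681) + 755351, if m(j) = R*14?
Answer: 755981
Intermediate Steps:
m(j) = 630 (m(j) = 45*14 = 630)
m(-1681) + 755351 = 630 + 755351 = 755981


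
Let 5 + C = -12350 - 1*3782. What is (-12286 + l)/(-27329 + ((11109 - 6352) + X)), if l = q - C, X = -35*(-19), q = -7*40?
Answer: -3571/21907 ≈ -0.16301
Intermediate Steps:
C = -16137 (C = -5 + (-12350 - 1*3782) = -5 + (-12350 - 3782) = -5 - 16132 = -16137)
q = -280
X = 665
l = 15857 (l = -280 - 1*(-16137) = -280 + 16137 = 15857)
(-12286 + l)/(-27329 + ((11109 - 6352) + X)) = (-12286 + 15857)/(-27329 + ((11109 - 6352) + 665)) = 3571/(-27329 + (4757 + 665)) = 3571/(-27329 + 5422) = 3571/(-21907) = 3571*(-1/21907) = -3571/21907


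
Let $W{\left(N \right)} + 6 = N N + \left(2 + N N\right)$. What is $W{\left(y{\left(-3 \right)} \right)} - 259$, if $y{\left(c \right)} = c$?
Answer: $-245$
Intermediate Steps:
$W{\left(N \right)} = -4 + 2 N^{2}$ ($W{\left(N \right)} = -6 + \left(N N + \left(2 + N N\right)\right) = -6 + \left(N^{2} + \left(2 + N^{2}\right)\right) = -6 + \left(2 + 2 N^{2}\right) = -4 + 2 N^{2}$)
$W{\left(y{\left(-3 \right)} \right)} - 259 = \left(-4 + 2 \left(-3\right)^{2}\right) - 259 = \left(-4 + 2 \cdot 9\right) - 259 = \left(-4 + 18\right) - 259 = 14 - 259 = -245$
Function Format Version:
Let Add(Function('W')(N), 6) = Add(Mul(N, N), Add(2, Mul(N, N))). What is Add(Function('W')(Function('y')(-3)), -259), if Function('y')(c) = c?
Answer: -245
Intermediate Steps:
Function('W')(N) = Add(-4, Mul(2, Pow(N, 2))) (Function('W')(N) = Add(-6, Add(Mul(N, N), Add(2, Mul(N, N)))) = Add(-6, Add(Pow(N, 2), Add(2, Pow(N, 2)))) = Add(-6, Add(2, Mul(2, Pow(N, 2)))) = Add(-4, Mul(2, Pow(N, 2))))
Add(Function('W')(Function('y')(-3)), -259) = Add(Add(-4, Mul(2, Pow(-3, 2))), -259) = Add(Add(-4, Mul(2, 9)), -259) = Add(Add(-4, 18), -259) = Add(14, -259) = -245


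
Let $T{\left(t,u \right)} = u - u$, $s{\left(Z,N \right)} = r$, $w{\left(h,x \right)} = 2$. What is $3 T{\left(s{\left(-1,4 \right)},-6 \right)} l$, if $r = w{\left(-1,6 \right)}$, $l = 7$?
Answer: $0$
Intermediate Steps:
$r = 2$
$s{\left(Z,N \right)} = 2$
$T{\left(t,u \right)} = 0$
$3 T{\left(s{\left(-1,4 \right)},-6 \right)} l = 3 \cdot 0 \cdot 7 = 0 \cdot 7 = 0$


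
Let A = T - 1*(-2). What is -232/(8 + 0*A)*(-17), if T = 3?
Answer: 493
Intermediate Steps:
A = 5 (A = 3 - 1*(-2) = 3 + 2 = 5)
-232/(8 + 0*A)*(-17) = -232/(8 + 0*5)*(-17) = -232/(8 + 0)*(-17) = -232/8*(-17) = -232*1/8*(-17) = -29*(-17) = 493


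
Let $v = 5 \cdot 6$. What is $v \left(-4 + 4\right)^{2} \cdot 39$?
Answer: $0$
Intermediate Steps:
$v = 30$
$v \left(-4 + 4\right)^{2} \cdot 39 = 30 \left(-4 + 4\right)^{2} \cdot 39 = 30 \cdot 0^{2} \cdot 39 = 30 \cdot 0 \cdot 39 = 0 \cdot 39 = 0$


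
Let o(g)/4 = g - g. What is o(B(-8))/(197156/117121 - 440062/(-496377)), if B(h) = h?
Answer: 0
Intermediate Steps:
o(g) = 0 (o(g) = 4*(g - g) = 4*0 = 0)
o(B(-8))/(197156/117121 - 440062/(-496377)) = 0/(197156/117121 - 440062/(-496377)) = 0/(197156*(1/117121) - 440062*(-1/496377)) = 0/(197156/117121 + 62866/70911) = 0/(21343457902/8305167231) = 0*(8305167231/21343457902) = 0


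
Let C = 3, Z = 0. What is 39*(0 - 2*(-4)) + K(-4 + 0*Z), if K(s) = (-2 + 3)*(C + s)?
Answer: 311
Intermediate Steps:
K(s) = 3 + s (K(s) = (-2 + 3)*(3 + s) = 1*(3 + s) = 3 + s)
39*(0 - 2*(-4)) + K(-4 + 0*Z) = 39*(0 - 2*(-4)) + (3 + (-4 + 0*0)) = 39*(0 + 8) + (3 + (-4 + 0)) = 39*8 + (3 - 4) = 312 - 1 = 311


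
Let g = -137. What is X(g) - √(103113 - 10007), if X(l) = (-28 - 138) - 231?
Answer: -397 - √93106 ≈ -702.13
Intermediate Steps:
X(l) = -397 (X(l) = -166 - 231 = -397)
X(g) - √(103113 - 10007) = -397 - √(103113 - 10007) = -397 - √93106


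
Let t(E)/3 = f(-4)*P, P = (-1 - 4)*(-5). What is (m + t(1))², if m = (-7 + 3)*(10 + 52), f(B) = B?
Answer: 300304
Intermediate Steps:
P = 25 (P = -5*(-5) = 25)
m = -248 (m = -4*62 = -248)
t(E) = -300 (t(E) = 3*(-4*25) = 3*(-100) = -300)
(m + t(1))² = (-248 - 300)² = (-548)² = 300304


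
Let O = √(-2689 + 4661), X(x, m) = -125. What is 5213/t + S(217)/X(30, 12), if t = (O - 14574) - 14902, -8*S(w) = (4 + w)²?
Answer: 10570248705991/217208151000 - 5213*√493/434416302 ≈ 48.664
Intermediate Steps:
S(w) = -(4 + w)²/8
O = 2*√493 (O = √1972 = 2*√493 ≈ 44.407)
t = -29476 + 2*√493 (t = (2*√493 - 14574) - 14902 = (-14574 + 2*√493) - 14902 = -29476 + 2*√493 ≈ -29432.)
5213/t + S(217)/X(30, 12) = 5213/(-29476 + 2*√493) - (4 + 217)²/8/(-125) = 5213/(-29476 + 2*√493) - ⅛*221²*(-1/125) = 5213/(-29476 + 2*√493) - ⅛*48841*(-1/125) = 5213/(-29476 + 2*√493) - 48841/8*(-1/125) = 5213/(-29476 + 2*√493) + 48841/1000 = 48841/1000 + 5213/(-29476 + 2*√493)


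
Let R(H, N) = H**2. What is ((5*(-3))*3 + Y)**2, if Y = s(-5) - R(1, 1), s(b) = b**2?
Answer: 441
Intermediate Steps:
Y = 24 (Y = (-5)**2 - 1*1**2 = 25 - 1*1 = 25 - 1 = 24)
((5*(-3))*3 + Y)**2 = ((5*(-3))*3 + 24)**2 = (-15*3 + 24)**2 = (-45 + 24)**2 = (-21)**2 = 441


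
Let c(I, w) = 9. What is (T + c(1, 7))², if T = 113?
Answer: 14884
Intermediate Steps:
(T + c(1, 7))² = (113 + 9)² = 122² = 14884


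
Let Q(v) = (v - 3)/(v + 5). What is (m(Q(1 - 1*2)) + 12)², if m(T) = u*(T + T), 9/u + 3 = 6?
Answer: 36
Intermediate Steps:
u = 3 (u = 9/(-3 + 6) = 9/3 = 9*(⅓) = 3)
Q(v) = (-3 + v)/(5 + v)
m(T) = 6*T (m(T) = 3*(T + T) = 3*(2*T) = 6*T)
(m(Q(1 - 1*2)) + 12)² = (6*((-3 + (1 - 1*2))/(5 + (1 - 1*2))) + 12)² = (6*((-3 + (1 - 2))/(5 + (1 - 2))) + 12)² = (6*((-3 - 1)/(5 - 1)) + 12)² = (6*(-4/4) + 12)² = (6*((¼)*(-4)) + 12)² = (6*(-1) + 12)² = (-6 + 12)² = 6² = 36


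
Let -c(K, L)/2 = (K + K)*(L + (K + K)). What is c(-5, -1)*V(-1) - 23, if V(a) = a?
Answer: 197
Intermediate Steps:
c(K, L) = -4*K*(L + 2*K) (c(K, L) = -2*(K + K)*(L + (K + K)) = -2*2*K*(L + 2*K) = -4*K*(L + 2*K))
c(-5, -1)*V(-1) - 23 = -4*(-5)*(-1 + 2*(-5))*(-1) - 23 = -4*(-5)*(-1 - 10)*(-1) - 23 = -4*(-5)*(-11)*(-1) - 23 = -220*(-1) - 23 = 220 - 23 = 197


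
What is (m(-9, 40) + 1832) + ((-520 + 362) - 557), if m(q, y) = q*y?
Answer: 757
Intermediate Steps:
(m(-9, 40) + 1832) + ((-520 + 362) - 557) = (-9*40 + 1832) + ((-520 + 362) - 557) = (-360 + 1832) + (-158 - 557) = 1472 - 715 = 757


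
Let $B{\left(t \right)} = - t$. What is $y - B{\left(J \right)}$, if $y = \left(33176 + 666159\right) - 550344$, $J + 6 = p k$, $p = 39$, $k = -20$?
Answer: $148205$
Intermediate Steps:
$J = -786$ ($J = -6 + 39 \left(-20\right) = -6 - 780 = -786$)
$y = 148991$ ($y = 699335 - 550344 = 148991$)
$y - B{\left(J \right)} = 148991 - \left(-1\right) \left(-786\right) = 148991 - 786 = 148205$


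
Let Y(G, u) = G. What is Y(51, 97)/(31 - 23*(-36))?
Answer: 51/859 ≈ 0.059371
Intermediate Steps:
Y(51, 97)/(31 - 23*(-36)) = 51/(31 - 23*(-36)) = 51/(31 + 828) = 51/859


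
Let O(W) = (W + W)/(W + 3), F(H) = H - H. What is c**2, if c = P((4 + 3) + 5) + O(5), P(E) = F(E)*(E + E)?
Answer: 25/16 ≈ 1.5625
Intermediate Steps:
F(H) = 0
O(W) = 2*W/(3 + W) (O(W) = (2*W)/(3 + W) = 2*W/(3 + W))
P(E) = 0 (P(E) = 0*(E + E) = 0*(2*E) = 0)
c = 5/4 (c = 0 + 2*5/(3 + 5) = 0 + 2*5/8 = 0 + 2*5*(1/8) = 0 + 5/4 = 5/4 ≈ 1.2500)
c**2 = (5/4)**2 = 25/16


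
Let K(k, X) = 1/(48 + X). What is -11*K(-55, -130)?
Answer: 11/82 ≈ 0.13415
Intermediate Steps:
-11*K(-55, -130) = -11/(48 - 130) = -11/(-82) = -11*(-1/82) = 11/82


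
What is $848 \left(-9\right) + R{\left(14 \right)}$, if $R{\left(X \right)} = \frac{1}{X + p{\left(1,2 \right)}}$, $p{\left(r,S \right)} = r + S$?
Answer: $- \frac{129743}{17} \approx -7631.9$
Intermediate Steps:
$p{\left(r,S \right)} = S + r$
$R{\left(X \right)} = \frac{1}{3 + X}$ ($R{\left(X \right)} = \frac{1}{X + \left(2 + 1\right)} = \frac{1}{X + 3} = \frac{1}{3 + X}$)
$848 \left(-9\right) + R{\left(14 \right)} = 848 \left(-9\right) + \frac{1}{3 + 14} = -7632 + \frac{1}{17} = - \frac{129743}{17}$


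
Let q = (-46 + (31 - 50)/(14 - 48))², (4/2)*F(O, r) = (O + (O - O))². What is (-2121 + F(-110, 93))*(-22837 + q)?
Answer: -94345297163/1156 ≈ -8.1614e+7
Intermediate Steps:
F(O, r) = O²/2 (F(O, r) = (O + (O - O))²/2 = (O + 0)²/2 = O²/2)
q = 2387025/1156 (q = (-46 - 19/(-34))² = (-46 - 19*(-1/34))² = (-46 + 19/34)² = (-1545/34)² = 2387025/1156 ≈ 2064.9)
(-2121 + F(-110, 93))*(-22837 + q) = (-2121 + (½)*(-110)²)*(-22837 + 2387025/1156) = (-2121 + (½)*12100)*(-24012547/1156) = (-2121 + 6050)*(-24012547/1156) = 3929*(-24012547/1156) = -94345297163/1156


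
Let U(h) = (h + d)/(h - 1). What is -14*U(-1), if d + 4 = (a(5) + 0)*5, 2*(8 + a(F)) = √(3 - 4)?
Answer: -315 + 35*I/2 ≈ -315.0 + 17.5*I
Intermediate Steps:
a(F) = -8 + I/2 (a(F) = -8 + √(3 - 4)/2 = -8 + √(-1)/2 = -8 + I/2)
d = -44 + 5*I/2 (d = -4 + ((-8 + I/2) + 0)*5 = -4 + (-8 + I/2)*5 = -4 + (-40 + 5*I/2) = -44 + 5*I/2 ≈ -44.0 + 2.5*I)
U(h) = (-44 + h + 5*I/2)/(-1 + h) (U(h) = (h + (-44 + 5*I/2))/(h - 1) = (-44 + h + 5*I/2)/(-1 + h))
-14*U(-1) = -14*(-44 - 1 + 5*I/2)/(-1 - 1) = -14*(-45 + 5*I/2)/(-2) = -(-7)*(-45 + 5*I/2) = -14*(45/2 - 5*I/4) = -315 + 35*I/2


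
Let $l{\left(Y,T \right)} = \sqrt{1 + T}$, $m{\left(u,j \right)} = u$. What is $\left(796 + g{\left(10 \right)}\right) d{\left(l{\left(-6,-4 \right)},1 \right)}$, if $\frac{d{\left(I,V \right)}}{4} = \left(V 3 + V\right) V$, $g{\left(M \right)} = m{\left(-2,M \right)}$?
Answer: $12704$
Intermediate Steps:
$g{\left(M \right)} = -2$
$d{\left(I,V \right)} = 16 V^{2}$ ($d{\left(I,V \right)} = 4 \left(V 3 + V\right) V = 4 \left(3 V + V\right) V = 4 \cdot 4 V V = 4 \cdot 4 V^{2} = 16 V^{2}$)
$\left(796 + g{\left(10 \right)}\right) d{\left(l{\left(-6,-4 \right)},1 \right)} = \left(796 - 2\right) 16 \cdot 1^{2} = 794 \cdot 16 \cdot 1 = 794 \cdot 16 = 12704$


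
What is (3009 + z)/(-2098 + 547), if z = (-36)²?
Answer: -1435/517 ≈ -2.7756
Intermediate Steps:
z = 1296
(3009 + z)/(-2098 + 547) = (3009 + 1296)/(-2098 + 547) = 4305/(-1551) = 4305*(-1/1551) = -1435/517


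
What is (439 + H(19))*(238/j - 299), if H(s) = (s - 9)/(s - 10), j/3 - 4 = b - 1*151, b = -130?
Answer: -985128427/7479 ≈ -1.3172e+5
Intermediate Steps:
j = -831 (j = 12 + 3*(-130 - 1*151) = 12 + 3*(-130 - 151) = 12 + 3*(-281) = 12 - 843 = -831)
H(s) = (-9 + s)/(-10 + s)
(439 + H(19))*(238/j - 299) = (439 + (-9 + 19)/(-10 + 19))*(238/(-831) - 299) = (439 + 10/9)*(238*(-1/831) - 299) = (439 + (1/9)*10)*(-238/831 - 299) = (439 + 10/9)*(-248707/831) = (3961/9)*(-248707/831) = -985128427/7479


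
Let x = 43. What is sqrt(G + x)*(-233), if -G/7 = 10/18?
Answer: -932*sqrt(22)/3 ≈ -1457.2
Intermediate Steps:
G = -35/9 (G = -70/18 = -7*5/9 = -35/9 ≈ -3.8889)
sqrt(G + x)*(-233) = sqrt(-35/9 + 43)*(-233) = sqrt(352/9)*(-233) = (4*sqrt(22)/3)*(-233) = -932*sqrt(22)/3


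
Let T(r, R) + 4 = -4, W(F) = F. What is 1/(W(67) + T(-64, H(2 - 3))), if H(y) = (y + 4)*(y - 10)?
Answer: 1/59 ≈ 0.016949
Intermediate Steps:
H(y) = (-10 + y)*(4 + y) (H(y) = (4 + y)*(-10 + y) = (-10 + y)*(4 + y))
T(r, R) = -8 (T(r, R) = -4 - 4 = -8)
1/(W(67) + T(-64, H(2 - 3))) = 1/(67 - 8) = 1/59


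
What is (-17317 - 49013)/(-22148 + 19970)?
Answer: 335/11 ≈ 30.455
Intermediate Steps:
(-17317 - 49013)/(-22148 + 19970) = -66330/(-2178) = -66330*(-1/2178) = 335/11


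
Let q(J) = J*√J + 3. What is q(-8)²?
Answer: (3 - 16*I*√2)² ≈ -503.0 - 135.76*I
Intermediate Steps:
q(J) = 3 + J^(3/2) (q(J) = J^(3/2) + 3 = 3 + J^(3/2))
q(-8)² = (3 + (-8)^(3/2))² = (3 - 16*I*√2)²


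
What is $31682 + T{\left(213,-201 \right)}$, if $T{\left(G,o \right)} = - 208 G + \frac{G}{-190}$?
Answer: $- \frac{2398393}{190} \approx -12623.0$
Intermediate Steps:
$T{\left(G,o \right)} = - \frac{39521 G}{190}$ ($T{\left(G,o \right)} = - 208 G + G \left(- \frac{1}{190}\right) = - 208 G - \frac{G}{190} = - \frac{39521 G}{190}$)
$31682 + T{\left(213,-201 \right)} = 31682 - \frac{8417973}{190} = - \frac{2398393}{190}$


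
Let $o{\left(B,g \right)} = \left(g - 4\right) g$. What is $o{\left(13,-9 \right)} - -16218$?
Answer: $16335$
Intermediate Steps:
$o{\left(B,g \right)} = g \left(-4 + g\right)$ ($o{\left(B,g \right)} = \left(g - 4\right) g = \left(-4 + g\right) g = g \left(-4 + g\right)$)
$o{\left(13,-9 \right)} - -16218 = - 9 \left(-4 - 9\right) - -16218 = \left(-9\right) \left(-13\right) + 16218 = 117 + 16218 = 16335$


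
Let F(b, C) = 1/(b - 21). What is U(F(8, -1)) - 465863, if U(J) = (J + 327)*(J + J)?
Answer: -78739347/169 ≈ -4.6591e+5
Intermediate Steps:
F(b, C) = 1/(-21 + b)
U(J) = 2*J*(327 + J) (U(J) = (327 + J)*(2*J) = 2*J*(327 + J))
U(F(8, -1)) - 465863 = 2*(327 + 1/(-21 + 8))/(-21 + 8) - 465863 = 2*(327 + 1/(-13))/(-13) - 465863 = 2*(-1/13)*(327 - 1/13) - 465863 = 2*(-1/13)*(4250/13) - 465863 = -8500/169 - 465863 = -78739347/169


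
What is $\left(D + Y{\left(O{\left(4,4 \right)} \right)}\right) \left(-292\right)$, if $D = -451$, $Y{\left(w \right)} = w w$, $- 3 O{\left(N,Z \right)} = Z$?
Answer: $\frac{1180556}{9} \approx 1.3117 \cdot 10^{5}$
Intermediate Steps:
$O{\left(N,Z \right)} = - \frac{Z}{3}$
$Y{\left(w \right)} = w^{2}$
$\left(D + Y{\left(O{\left(4,4 \right)} \right)}\right) \left(-292\right) = \left(-451 + \left(\left(- \frac{1}{3}\right) 4\right)^{2}\right) \left(-292\right) = \left(-451 + \left(- \frac{4}{3}\right)^{2}\right) \left(-292\right) = \left(-451 + \frac{16}{9}\right) \left(-292\right) = \left(- \frac{4043}{9}\right) \left(-292\right) = \frac{1180556}{9}$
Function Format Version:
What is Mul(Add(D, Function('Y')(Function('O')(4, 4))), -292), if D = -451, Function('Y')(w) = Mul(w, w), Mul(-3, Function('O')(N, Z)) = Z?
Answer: Rational(1180556, 9) ≈ 1.3117e+5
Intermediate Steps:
Function('O')(N, Z) = Mul(Rational(-1, 3), Z)
Function('Y')(w) = Pow(w, 2)
Mul(Add(D, Function('Y')(Function('O')(4, 4))), -292) = Mul(Add(-451, Pow(Mul(Rational(-1, 3), 4), 2)), -292) = Mul(Add(-451, Pow(Rational(-4, 3), 2)), -292) = Mul(Add(-451, Rational(16, 9)), -292) = Mul(Rational(-4043, 9), -292) = Rational(1180556, 9)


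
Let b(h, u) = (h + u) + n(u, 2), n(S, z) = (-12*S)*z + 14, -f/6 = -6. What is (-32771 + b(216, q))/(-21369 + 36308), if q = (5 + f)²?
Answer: -71204/14939 ≈ -4.7663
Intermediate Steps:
f = 36 (f = -6*(-6) = 36)
q = 1681 (q = (5 + 36)² = 41² = 1681)
n(S, z) = 14 - 12*S*z (n(S, z) = -12*S*z + 14 = 14 - 12*S*z)
b(h, u) = 14 + h - 23*u (b(h, u) = (h + u) + (14 - 12*u*2) = (h + u) + (14 - 24*u) = 14 + h - 23*u)
(-32771 + b(216, q))/(-21369 + 36308) = (-32771 + (14 + 216 - 23*1681))/(-21369 + 36308) = (-32771 + (14 + 216 - 38663))/14939 = (-32771 - 38433)*(1/14939) = -71204*1/14939 = -71204/14939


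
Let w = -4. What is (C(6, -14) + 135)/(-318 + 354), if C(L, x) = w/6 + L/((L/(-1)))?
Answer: 100/27 ≈ 3.7037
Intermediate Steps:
C(L, x) = -5/3 (C(L, x) = -4/6 + L/((L/(-1))) = -4*⅙ + L/((L*(-1))) = -⅔ + L/((-L)) = -⅔ + L*(-1/L) = -⅔ - 1 = -5/3)
(C(6, -14) + 135)/(-318 + 354) = (-5/3 + 135)/(-318 + 354) = (400/3)/36 = (400/3)*(1/36) = 100/27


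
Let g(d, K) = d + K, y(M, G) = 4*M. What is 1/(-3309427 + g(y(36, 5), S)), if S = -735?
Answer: -1/3310018 ≈ -3.0211e-7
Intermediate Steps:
g(d, K) = K + d
1/(-3309427 + g(y(36, 5), S)) = 1/(-3309427 + (-735 + 4*36)) = 1/(-3309427 + (-735 + 144)) = 1/(-3309427 - 591) = 1/(-3310018) = -1/3310018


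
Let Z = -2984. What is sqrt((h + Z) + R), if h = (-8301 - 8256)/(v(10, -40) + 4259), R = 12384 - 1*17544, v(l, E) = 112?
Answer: I*sqrt(17296523439)/1457 ≈ 90.265*I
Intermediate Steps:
R = -5160 (R = 12384 - 17544 = -5160)
h = -5519/1457 (h = (-8301 - 8256)/(112 + 4259) = -16557/4371 = -16557*1/4371 = -5519/1457 ≈ -3.7879)
sqrt((h + Z) + R) = sqrt((-5519/1457 - 2984) - 5160) = sqrt(-4353207/1457 - 5160) = sqrt(-11871327/1457) = I*sqrt(17296523439)/1457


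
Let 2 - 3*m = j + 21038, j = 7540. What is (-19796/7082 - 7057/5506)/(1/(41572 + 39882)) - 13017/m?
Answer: -92508024366829177/278569506848 ≈ -3.3208e+5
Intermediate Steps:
m = -28576/3 (m = ⅔ - (7540 + 21038)/3 = ⅔ - ⅓*28578 = ⅔ - 9526 = -28576/3 ≈ -9525.3)
(-19796/7082 - 7057/5506)/(1/(41572 + 39882)) - 13017/m = (-19796/7082 - 7057/5506)/(1/(41572 + 39882)) - 13017/(-28576/3) = (-19796*1/7082 - 7057*1/5506)/(1/81454) - 13017*(-3/28576) = (-9898/3541 - 7057/5506)/(1/81454) + 39051/28576 = -79487225/19496746*81454 + 39051/28576 = -3237276212575/9748373 + 39051/28576 = -92508024366829177/278569506848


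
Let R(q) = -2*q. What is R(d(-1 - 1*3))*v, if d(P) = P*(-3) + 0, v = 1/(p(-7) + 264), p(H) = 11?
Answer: -24/275 ≈ -0.087273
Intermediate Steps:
v = 1/275 (v = 1/(11 + 264) = 1/275 ≈ 0.0036364)
d(P) = -3*P (d(P) = -3*P + 0 = -3*P)
R(d(-1 - 1*3))*v = -(-6)*(-1 - 1*3)*(1/275) = -(-6)*(-1 - 3)*(1/275) = -(-6)*(-4)*(1/275) = -2*12*(1/275) = -24*1/275 = -24/275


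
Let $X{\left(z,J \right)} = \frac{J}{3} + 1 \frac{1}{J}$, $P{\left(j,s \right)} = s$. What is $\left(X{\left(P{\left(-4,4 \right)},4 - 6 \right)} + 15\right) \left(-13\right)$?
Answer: $- \frac{1079}{6} \approx -179.83$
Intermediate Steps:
$X{\left(z,J \right)} = \frac{1}{J} + \frac{J}{3}$ ($X{\left(z,J \right)} = J \frac{1}{3} + \frac{1}{J} = \frac{J}{3} + \frac{1}{J} = \frac{1}{J} + \frac{J}{3}$)
$\left(X{\left(P{\left(-4,4 \right)},4 - 6 \right)} + 15\right) \left(-13\right) = \left(\left(\frac{1}{4 - 6} + \frac{4 - 6}{3}\right) + 15\right) \left(-13\right) = \left(\left(\frac{1}{-2} + \frac{1}{3} \left(-2\right)\right) + 15\right) \left(-13\right) = \left(\left(- \frac{1}{2} - \frac{2}{3}\right) + 15\right) \left(-13\right) = \left(- \frac{7}{6} + 15\right) \left(-13\right) = \frac{83}{6} \left(-13\right) = - \frac{1079}{6}$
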